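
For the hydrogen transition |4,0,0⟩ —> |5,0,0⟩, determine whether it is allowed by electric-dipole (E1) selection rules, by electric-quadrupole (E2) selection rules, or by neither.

neither

Δl = 0 − 0 = +0; l_i + l_f = 0.
Δm_l = +0.
E1 (Δl = ±1, |Δm_l| ≤ 1): not satisfied.
E2 (Δl = 0,±2, l_i+l_f ≥ 2, |Δm_l| ≤ 2): not satisfied.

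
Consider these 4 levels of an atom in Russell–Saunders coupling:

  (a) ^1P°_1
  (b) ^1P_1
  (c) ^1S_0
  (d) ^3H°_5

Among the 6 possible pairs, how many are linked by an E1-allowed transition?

2

(a)–(b): allowed.
(a)–(c): allowed.
(a)–(d): forbidden (parity, ΔS, ΔL, ΔJ).
(b)–(c): forbidden (parity).
(b)–(d): forbidden (ΔS, ΔL, ΔJ).
(c)–(d): forbidden (ΔS, ΔL, ΔJ).
Allowed pairs: 2 of 6.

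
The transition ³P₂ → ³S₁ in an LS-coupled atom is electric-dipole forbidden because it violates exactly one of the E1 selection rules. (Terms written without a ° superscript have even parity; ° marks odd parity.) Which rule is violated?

parity

Initial level: S=1, L=1, J=2, parity even. Final level: S=1, L=0, J=1, parity even.
Parity must change: even → even — ✗.
ΔS = 0: S: 1 → 1 — ✓.
ΔL = 0, ±1 (not L=0↔0): L: 1 → 0, ΔL = -1 — ✓.
ΔJ = 0, ±1 (not J=0↔0): J: 2 → 1, ΔJ = -1 — ✓.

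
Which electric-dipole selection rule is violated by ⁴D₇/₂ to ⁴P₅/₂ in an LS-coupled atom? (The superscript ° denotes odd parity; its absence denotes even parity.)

Parity must change: even → even — violated.
ΔS = 0: S: 3/2 → 3/2 — satisfied.
ΔL = 0, ±1 (not L=0↔0): L: 2 → 1, ΔL = -1 — satisfied.
ΔJ = 0, ±1 (not J=0↔0): J: 7/2 → 5/2, ΔJ = -1 — satisfied.

parity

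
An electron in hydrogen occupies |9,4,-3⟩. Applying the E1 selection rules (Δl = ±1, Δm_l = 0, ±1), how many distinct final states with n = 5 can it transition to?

E1 requires Δl = ±1, so l_f ∈ {3, 5}; with 0 ≤ l_f ≤ n_f−1 = 4, the allowed l_f values are {3}.
For l_f = 3: m_f ∈ {m_i−1, m_i, m_i+1} ∩ [−3, 3] = {-3, -2} → 2 states.
Total: 2.

2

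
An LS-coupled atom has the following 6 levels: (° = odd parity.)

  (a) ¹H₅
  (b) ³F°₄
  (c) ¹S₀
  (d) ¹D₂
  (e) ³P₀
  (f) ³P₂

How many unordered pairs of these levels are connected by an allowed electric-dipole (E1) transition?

(a)–(b): forbidden (ΔS, ΔL).
(a)–(c): forbidden (parity, ΔL, ΔJ).
(a)–(d): forbidden (parity, ΔL, ΔJ).
(a)–(e): forbidden (parity, ΔS, ΔL, ΔJ).
(a)–(f): forbidden (parity, ΔS, ΔL, ΔJ).
(b)–(c): forbidden (ΔS, ΔL, ΔJ).
(b)–(d): forbidden (ΔS, ΔJ).
(b)–(e): forbidden (ΔL, ΔJ).
(b)–(f): forbidden (ΔL, ΔJ).
(c)–(d): forbidden (parity, ΔL, ΔJ).
(c)–(e): forbidden (parity, ΔS, ΔJ).
(c)–(f): forbidden (parity, ΔS, ΔJ).
(d)–(e): forbidden (parity, ΔS, ΔJ).
(d)–(f): forbidden (parity, ΔS).
(e)–(f): forbidden (parity, ΔJ).
Allowed pairs: 0 of 15.

0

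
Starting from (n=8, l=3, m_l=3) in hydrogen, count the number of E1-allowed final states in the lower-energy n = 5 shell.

E1 requires Δl = ±1, so l_f ∈ {2, 4}; with 0 ≤ l_f ≤ n_f−1 = 4, the allowed l_f values are {2, 4}.
For l_f = 2: m_f ∈ {m_i−1, m_i, m_i+1} ∩ [−2, 2] = {2} → 1 state.
For l_f = 4: m_f ∈ {m_i−1, m_i, m_i+1} ∩ [−4, 4] = {2, 3, 4} → 3 states.
Total: 4.

4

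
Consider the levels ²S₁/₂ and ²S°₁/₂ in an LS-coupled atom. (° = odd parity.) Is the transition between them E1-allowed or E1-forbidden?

Initial level: S=1/2, L=0, J=1/2, parity even. Final level: S=1/2, L=0, J=1/2, parity odd.
ΔS = 0: S: 1/2 → 1/2 — satisfied.
Parity must change: even → odd — satisfied.
ΔL = 0, ±1 (not L=0↔0): L: 0 → 0, ΔL = +0 — violated.
ΔJ = 0, ±1 (not J=0↔0): J: 1/2 → 1/2, ΔJ = +0 — satisfied.
Rule(s) violated: ΔL.

forbidden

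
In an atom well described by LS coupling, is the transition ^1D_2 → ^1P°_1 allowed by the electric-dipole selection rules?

allowed

Parity must change: even → odd — passes.
ΔS = 0: S: 0 → 0 — passes.
ΔL = 0, ±1 (not L=0↔0): L: 2 → 1, ΔL = -1 — passes.
ΔJ = 0, ±1 (not J=0↔0): J: 2 → 1, ΔJ = -1 — passes.
All four E1 rules are satisfied.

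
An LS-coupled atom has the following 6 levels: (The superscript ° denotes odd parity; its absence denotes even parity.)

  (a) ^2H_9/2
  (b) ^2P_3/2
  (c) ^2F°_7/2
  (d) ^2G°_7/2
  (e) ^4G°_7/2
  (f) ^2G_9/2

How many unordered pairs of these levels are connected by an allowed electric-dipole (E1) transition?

3

(a)–(b): forbidden (parity, ΔL, ΔJ).
(a)–(c): forbidden (ΔL).
(a)–(d): allowed.
(a)–(e): forbidden (ΔS).
(a)–(f): forbidden (parity).
(b)–(c): forbidden (ΔL, ΔJ).
(b)–(d): forbidden (ΔL, ΔJ).
(b)–(e): forbidden (ΔS, ΔL, ΔJ).
(b)–(f): forbidden (parity, ΔL, ΔJ).
(c)–(d): forbidden (parity).
(c)–(e): forbidden (parity, ΔS).
(c)–(f): allowed.
(d)–(e): forbidden (parity, ΔS).
(d)–(f): allowed.
(e)–(f): forbidden (ΔS).
Allowed pairs: 3 of 15.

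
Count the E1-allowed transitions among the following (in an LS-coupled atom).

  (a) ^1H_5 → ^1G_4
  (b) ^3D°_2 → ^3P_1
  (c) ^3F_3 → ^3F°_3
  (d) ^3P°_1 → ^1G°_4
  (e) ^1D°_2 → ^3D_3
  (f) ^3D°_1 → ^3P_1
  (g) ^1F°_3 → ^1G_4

(a) forbidden (parity fails)
(b) allowed
(c) allowed
(d) forbidden (parity, ΔS, ΔL, ΔJ fail)
(e) forbidden (ΔS fails)
(f) allowed
(g) allowed
Total allowed: 4 of 7.

4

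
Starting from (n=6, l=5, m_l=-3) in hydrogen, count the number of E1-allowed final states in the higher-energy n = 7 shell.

6

E1 requires Δl = ±1, so l_f ∈ {4, 6}; with 0 ≤ l_f ≤ n_f−1 = 6, the allowed l_f values are {4, 6}.
For l_f = 4: m_f ∈ {m_i−1, m_i, m_i+1} ∩ [−4, 4] = {-4, -3, -2} → 3 states.
For l_f = 6: m_f ∈ {m_i−1, m_i, m_i+1} ∩ [−6, 6] = {-4, -3, -2} → 3 states.
Total: 6.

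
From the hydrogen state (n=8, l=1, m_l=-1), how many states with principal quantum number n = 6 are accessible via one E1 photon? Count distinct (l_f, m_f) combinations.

4

E1 requires Δl = ±1, so l_f ∈ {0, 2}; with 0 ≤ l_f ≤ n_f−1 = 5, the allowed l_f values are {0, 2}.
For l_f = 0: m_f ∈ {m_i−1, m_i, m_i+1} ∩ [−0, 0] = {0} → 1 state.
For l_f = 2: m_f ∈ {m_i−1, m_i, m_i+1} ∩ [−2, 2] = {-2, -1, 0} → 3 states.
Total: 4.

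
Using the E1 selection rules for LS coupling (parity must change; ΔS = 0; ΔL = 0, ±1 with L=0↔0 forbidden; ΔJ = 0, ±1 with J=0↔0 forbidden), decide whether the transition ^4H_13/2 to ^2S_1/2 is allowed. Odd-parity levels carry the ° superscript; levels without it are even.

forbidden

Reading off the term symbols: S 3/2→1/2, L 5→0, J 13/2→1/2, parity even→even.
Parity must change: even → even — fails.
ΔS = 0: S: 3/2 → 1/2 — fails.
ΔL = 0, ±1 (not L=0↔0): L: 5 → 0, ΔL = -5 — fails.
ΔJ = 0, ±1 (not J=0↔0): J: 13/2 → 1/2, ΔJ = -6 — fails.
Rule(s) violated: parity, ΔS, ΔL, ΔJ.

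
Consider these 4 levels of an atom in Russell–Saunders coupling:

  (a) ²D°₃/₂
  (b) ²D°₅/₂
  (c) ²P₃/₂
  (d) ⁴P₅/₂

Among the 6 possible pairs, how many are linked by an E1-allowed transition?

2

(a)–(b): forbidden (parity).
(a)–(c): allowed.
(a)–(d): forbidden (ΔS).
(b)–(c): allowed.
(b)–(d): forbidden (ΔS).
(c)–(d): forbidden (parity, ΔS).
Allowed pairs: 2 of 6.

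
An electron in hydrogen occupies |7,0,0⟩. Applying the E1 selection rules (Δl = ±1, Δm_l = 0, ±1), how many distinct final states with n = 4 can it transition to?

3

E1 requires Δl = ±1, so l_f ∈ {-1, 1}; with 0 ≤ l_f ≤ n_f−1 = 3, the allowed l_f values are {1}.
For l_f = 1: m_f ∈ {m_i−1, m_i, m_i+1} ∩ [−1, 1] = {-1, 0, 1} → 3 states.
Total: 3.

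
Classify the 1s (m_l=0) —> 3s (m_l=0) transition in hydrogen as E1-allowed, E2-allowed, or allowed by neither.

Δl = 0 − 0 = +0; l_i + l_f = 0.
Δm_l = +0.
E1 (Δl = ±1, |Δm_l| ≤ 1): not satisfied.
E2 (Δl = 0,±2, l_i+l_f ≥ 2, |Δm_l| ≤ 2): not satisfied.

neither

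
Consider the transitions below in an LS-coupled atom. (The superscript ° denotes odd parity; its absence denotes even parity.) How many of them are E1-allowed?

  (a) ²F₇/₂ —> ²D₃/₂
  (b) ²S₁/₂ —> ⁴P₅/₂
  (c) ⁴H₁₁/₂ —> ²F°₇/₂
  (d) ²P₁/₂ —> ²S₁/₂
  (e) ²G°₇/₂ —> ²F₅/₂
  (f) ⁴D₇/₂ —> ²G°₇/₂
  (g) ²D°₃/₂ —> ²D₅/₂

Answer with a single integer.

(a) forbidden (parity, ΔJ fail)
(b) forbidden (parity, ΔS, ΔJ fail)
(c) forbidden (ΔS, ΔL, ΔJ fail)
(d) forbidden (parity fails)
(e) allowed
(f) forbidden (ΔS, ΔL fail)
(g) allowed
Total allowed: 2 of 7.

2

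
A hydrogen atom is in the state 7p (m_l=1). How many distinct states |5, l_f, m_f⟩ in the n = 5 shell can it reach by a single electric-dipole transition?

4

E1 requires Δl = ±1, so l_f ∈ {0, 2}; with 0 ≤ l_f ≤ n_f−1 = 4, the allowed l_f values are {0, 2}.
For l_f = 0: m_f ∈ {m_i−1, m_i, m_i+1} ∩ [−0, 0] = {0} → 1 state.
For l_f = 2: m_f ∈ {m_i−1, m_i, m_i+1} ∩ [−2, 2] = {0, 1, 2} → 3 states.
Total: 4.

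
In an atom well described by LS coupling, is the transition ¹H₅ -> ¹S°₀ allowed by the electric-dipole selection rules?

Parity must change: even → odd — passes.
ΔS = 0: S: 0 → 0 — passes.
ΔL = 0, ±1 (not L=0↔0): L: 5 → 0, ΔL = -5 — fails.
ΔJ = 0, ±1 (not J=0↔0): J: 5 → 0, ΔJ = -5 — fails.
Rule(s) violated: ΔL, ΔJ.

forbidden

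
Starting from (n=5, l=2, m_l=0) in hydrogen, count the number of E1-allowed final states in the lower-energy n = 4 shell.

6

E1 requires Δl = ±1, so l_f ∈ {1, 3}; with 0 ≤ l_f ≤ n_f−1 = 3, the allowed l_f values are {1, 3}.
For l_f = 1: m_f ∈ {m_i−1, m_i, m_i+1} ∩ [−1, 1] = {-1, 0, 1} → 3 states.
For l_f = 3: m_f ∈ {m_i−1, m_i, m_i+1} ∩ [−3, 3] = {-1, 0, 1} → 3 states.
Total: 6.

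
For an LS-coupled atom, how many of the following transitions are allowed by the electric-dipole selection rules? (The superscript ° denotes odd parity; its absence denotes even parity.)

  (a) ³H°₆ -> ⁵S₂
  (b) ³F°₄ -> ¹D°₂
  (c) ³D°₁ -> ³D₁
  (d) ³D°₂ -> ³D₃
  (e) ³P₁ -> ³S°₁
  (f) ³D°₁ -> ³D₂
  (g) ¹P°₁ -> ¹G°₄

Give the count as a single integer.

4

(a) forbidden (ΔS, ΔL, ΔJ fail)
(b) forbidden (parity, ΔS, ΔJ fail)
(c) allowed
(d) allowed
(e) allowed
(f) allowed
(g) forbidden (parity, ΔL, ΔJ fail)
Total allowed: 4 of 7.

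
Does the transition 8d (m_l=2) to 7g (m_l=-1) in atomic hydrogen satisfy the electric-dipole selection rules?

forbidden

Δl = 4 − 2 = +2; the E1 rule Δl = ±1 is fails.
Δm_l = -1 − (2) = -3. E1 requires Δm_l = 0, ±1: fails.
The transition is electric-dipole forbidden.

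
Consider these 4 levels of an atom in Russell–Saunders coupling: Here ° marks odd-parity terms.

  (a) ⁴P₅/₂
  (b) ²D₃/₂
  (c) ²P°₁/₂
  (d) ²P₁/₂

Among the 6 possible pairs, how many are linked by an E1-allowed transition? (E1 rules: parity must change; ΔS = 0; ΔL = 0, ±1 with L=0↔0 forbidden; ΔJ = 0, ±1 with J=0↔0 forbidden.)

(a)–(b): forbidden (parity, ΔS).
(a)–(c): forbidden (ΔS, ΔJ).
(a)–(d): forbidden (parity, ΔS, ΔJ).
(b)–(c): allowed.
(b)–(d): forbidden (parity).
(c)–(d): allowed.
Allowed pairs: 2 of 6.

2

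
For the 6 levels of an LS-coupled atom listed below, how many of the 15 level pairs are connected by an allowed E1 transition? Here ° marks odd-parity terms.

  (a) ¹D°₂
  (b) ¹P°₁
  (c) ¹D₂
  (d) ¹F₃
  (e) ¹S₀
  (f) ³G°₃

4

(a)–(b): forbidden (parity).
(a)–(c): allowed.
(a)–(d): allowed.
(a)–(e): forbidden (ΔL, ΔJ).
(a)–(f): forbidden (parity, ΔS, ΔL).
(b)–(c): allowed.
(b)–(d): forbidden (ΔL, ΔJ).
(b)–(e): allowed.
(b)–(f): forbidden (parity, ΔS, ΔL, ΔJ).
(c)–(d): forbidden (parity).
(c)–(e): forbidden (parity, ΔL, ΔJ).
(c)–(f): forbidden (ΔS, ΔL).
(d)–(e): forbidden (parity, ΔL, ΔJ).
(d)–(f): forbidden (ΔS).
(e)–(f): forbidden (ΔS, ΔL, ΔJ).
Allowed pairs: 4 of 15.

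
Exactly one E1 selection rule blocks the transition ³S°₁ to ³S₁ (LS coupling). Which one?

Initial level: S=1, L=0, J=1, parity odd. Final level: S=1, L=0, J=1, parity even.
Parity must change: odd → even — satisfied.
ΔS = 0: S: 1 → 1 — satisfied.
ΔL = 0, ±1 (not L=0↔0): L: 0 → 0, ΔL = +0 — violated.
ΔJ = 0, ±1 (not J=0↔0): J: 1 → 1, ΔJ = +0 — satisfied.

the L=0 ↔ L=0 exclusion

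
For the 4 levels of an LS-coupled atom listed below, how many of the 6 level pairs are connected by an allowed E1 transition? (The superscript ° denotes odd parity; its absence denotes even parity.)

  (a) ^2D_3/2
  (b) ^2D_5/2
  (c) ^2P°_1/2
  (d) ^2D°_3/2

(a)–(b): forbidden (parity).
(a)–(c): allowed.
(a)–(d): allowed.
(b)–(c): forbidden (ΔJ).
(b)–(d): allowed.
(c)–(d): forbidden (parity).
Allowed pairs: 3 of 6.

3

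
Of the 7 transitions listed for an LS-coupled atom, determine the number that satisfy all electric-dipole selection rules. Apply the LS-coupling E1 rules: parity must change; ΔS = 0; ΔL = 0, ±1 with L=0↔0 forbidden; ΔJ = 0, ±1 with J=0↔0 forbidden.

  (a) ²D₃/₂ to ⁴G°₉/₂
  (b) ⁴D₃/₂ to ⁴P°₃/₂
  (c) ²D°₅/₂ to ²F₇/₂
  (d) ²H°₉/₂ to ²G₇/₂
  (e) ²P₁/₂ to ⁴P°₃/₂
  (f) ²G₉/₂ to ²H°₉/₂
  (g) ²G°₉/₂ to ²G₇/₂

5

(a) forbidden (ΔS, ΔL, ΔJ fail)
(b) allowed
(c) allowed
(d) allowed
(e) forbidden (ΔS fails)
(f) allowed
(g) allowed
Total allowed: 5 of 7.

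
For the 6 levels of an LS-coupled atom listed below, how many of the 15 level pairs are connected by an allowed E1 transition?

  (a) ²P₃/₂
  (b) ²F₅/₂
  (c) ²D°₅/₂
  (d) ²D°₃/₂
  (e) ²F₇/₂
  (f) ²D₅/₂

(a)–(b): forbidden (parity, ΔL).
(a)–(c): allowed.
(a)–(d): allowed.
(a)–(e): forbidden (parity, ΔL, ΔJ).
(a)–(f): forbidden (parity).
(b)–(c): allowed.
(b)–(d): allowed.
(b)–(e): forbidden (parity).
(b)–(f): forbidden (parity).
(c)–(d): forbidden (parity).
(c)–(e): allowed.
(c)–(f): allowed.
(d)–(e): forbidden (ΔJ).
(d)–(f): allowed.
(e)–(f): forbidden (parity).
Allowed pairs: 7 of 15.

7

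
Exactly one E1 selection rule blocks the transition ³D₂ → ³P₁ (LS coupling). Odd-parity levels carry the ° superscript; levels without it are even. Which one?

parity

Reading off the term symbols: S 1→1, L 2→1, J 2→1, parity even→even.
ΔJ = 0, ±1 (not J=0↔0): J: 2 → 1, ΔJ = -1 — satisfied.
Parity must change: even → even — violated.
ΔL = 0, ±1 (not L=0↔0): L: 2 → 1, ΔL = -1 — satisfied.
ΔS = 0: S: 1 → 1 — satisfied.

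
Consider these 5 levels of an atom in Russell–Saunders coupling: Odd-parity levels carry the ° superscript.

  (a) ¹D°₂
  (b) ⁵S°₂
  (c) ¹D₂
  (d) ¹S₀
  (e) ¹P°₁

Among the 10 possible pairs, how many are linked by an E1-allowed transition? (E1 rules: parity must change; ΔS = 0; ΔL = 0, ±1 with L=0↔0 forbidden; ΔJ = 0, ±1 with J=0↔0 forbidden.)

(a)–(b): forbidden (parity, ΔS, ΔL).
(a)–(c): allowed.
(a)–(d): forbidden (ΔL, ΔJ).
(a)–(e): forbidden (parity).
(b)–(c): forbidden (ΔS, ΔL).
(b)–(d): forbidden (ΔS, ΔL, ΔJ).
(b)–(e): forbidden (parity, ΔS).
(c)–(d): forbidden (parity, ΔL, ΔJ).
(c)–(e): allowed.
(d)–(e): allowed.
Allowed pairs: 3 of 10.

3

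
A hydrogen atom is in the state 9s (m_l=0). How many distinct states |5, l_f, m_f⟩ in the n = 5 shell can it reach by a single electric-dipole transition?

3

E1 requires Δl = ±1, so l_f ∈ {-1, 1}; with 0 ≤ l_f ≤ n_f−1 = 4, the allowed l_f values are {1}.
For l_f = 1: m_f ∈ {m_i−1, m_i, m_i+1} ∩ [−1, 1] = {-1, 0, 1} → 3 states.
Total: 3.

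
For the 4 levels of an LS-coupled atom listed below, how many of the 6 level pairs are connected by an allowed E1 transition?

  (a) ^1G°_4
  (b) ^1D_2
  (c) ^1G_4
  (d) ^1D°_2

2

(a)–(b): forbidden (ΔL, ΔJ).
(a)–(c): allowed.
(a)–(d): forbidden (parity, ΔL, ΔJ).
(b)–(c): forbidden (parity, ΔL, ΔJ).
(b)–(d): allowed.
(c)–(d): forbidden (ΔL, ΔJ).
Allowed pairs: 2 of 6.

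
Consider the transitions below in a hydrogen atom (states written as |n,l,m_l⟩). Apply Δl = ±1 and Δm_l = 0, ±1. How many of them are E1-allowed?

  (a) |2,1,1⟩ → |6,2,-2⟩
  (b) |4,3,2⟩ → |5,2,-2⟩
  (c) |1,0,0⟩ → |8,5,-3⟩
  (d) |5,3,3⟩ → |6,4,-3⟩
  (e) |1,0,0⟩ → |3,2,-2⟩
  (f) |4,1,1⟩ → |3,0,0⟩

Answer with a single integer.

1

(a) forbidden — Δm_l = -3 (E1 requires Δm_l = 0, ±1)
(b) forbidden — Δm_l = -4 (E1 requires Δm_l = 0, ±1)
(c) forbidden — Δl = +5 (E1 requires Δl = ±1); Δm_l = -3 (E1 requires Δm_l = 0, ±1)
(d) forbidden — Δm_l = -6 (E1 requires Δm_l = 0, ±1)
(e) forbidden — Δl = +2 (E1 requires Δl = ±1); Δm_l = -2 (E1 requires Δm_l = 0, ±1)
(f) allowed
Total allowed: 1 of 6.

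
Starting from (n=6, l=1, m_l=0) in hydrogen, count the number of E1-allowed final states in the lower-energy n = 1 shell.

E1 requires Δl = ±1, so l_f ∈ {0, 2}; with 0 ≤ l_f ≤ n_f−1 = 0, the allowed l_f values are {0}.
For l_f = 0: m_f ∈ {m_i−1, m_i, m_i+1} ∩ [−0, 0] = {0} → 1 state.
Total: 1.

1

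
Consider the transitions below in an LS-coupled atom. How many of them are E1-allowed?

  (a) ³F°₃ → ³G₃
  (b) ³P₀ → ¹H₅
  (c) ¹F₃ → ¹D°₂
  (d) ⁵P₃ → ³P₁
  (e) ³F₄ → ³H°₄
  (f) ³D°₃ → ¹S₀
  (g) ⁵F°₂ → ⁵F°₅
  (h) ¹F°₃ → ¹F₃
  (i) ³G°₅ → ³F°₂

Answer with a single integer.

(a) allowed
(b) forbidden (parity, ΔS, ΔL, ΔJ fail)
(c) allowed
(d) forbidden (parity, ΔS, ΔJ fail)
(e) forbidden (ΔL fails)
(f) forbidden (ΔS, ΔL, ΔJ fail)
(g) forbidden (parity, ΔJ fail)
(h) allowed
(i) forbidden (parity, ΔJ fail)
Total allowed: 3 of 9.

3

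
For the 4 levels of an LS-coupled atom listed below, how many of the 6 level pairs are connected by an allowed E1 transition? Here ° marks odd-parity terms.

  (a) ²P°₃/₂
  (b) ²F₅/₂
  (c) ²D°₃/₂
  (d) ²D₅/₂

3

(a)–(b): forbidden (ΔL).
(a)–(c): forbidden (parity).
(a)–(d): allowed.
(b)–(c): allowed.
(b)–(d): forbidden (parity).
(c)–(d): allowed.
Allowed pairs: 3 of 6.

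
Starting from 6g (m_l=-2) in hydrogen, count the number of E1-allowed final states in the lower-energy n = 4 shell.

E1 requires Δl = ±1, so l_f ∈ {3, 5}; with 0 ≤ l_f ≤ n_f−1 = 3, the allowed l_f values are {3}.
For l_f = 3: m_f ∈ {m_i−1, m_i, m_i+1} ∩ [−3, 3] = {-3, -2, -1} → 3 states.
Total: 3.

3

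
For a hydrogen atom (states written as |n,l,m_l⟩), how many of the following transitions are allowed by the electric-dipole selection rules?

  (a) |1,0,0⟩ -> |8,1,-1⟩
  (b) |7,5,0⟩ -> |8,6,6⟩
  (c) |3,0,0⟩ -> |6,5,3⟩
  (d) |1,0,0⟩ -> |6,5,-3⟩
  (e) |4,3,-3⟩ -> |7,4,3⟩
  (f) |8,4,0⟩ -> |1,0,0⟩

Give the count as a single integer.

1

(a) allowed
(b) forbidden — Δm_l = +6 (E1 requires Δm_l = 0, ±1)
(c) forbidden — Δl = +5 (E1 requires Δl = ±1); Δm_l = +3 (E1 requires Δm_l = 0, ±1)
(d) forbidden — Δl = +5 (E1 requires Δl = ±1); Δm_l = -3 (E1 requires Δm_l = 0, ±1)
(e) forbidden — Δm_l = +6 (E1 requires Δm_l = 0, ±1)
(f) forbidden — Δl = -4 (E1 requires Δl = ±1)
Total allowed: 1 of 6.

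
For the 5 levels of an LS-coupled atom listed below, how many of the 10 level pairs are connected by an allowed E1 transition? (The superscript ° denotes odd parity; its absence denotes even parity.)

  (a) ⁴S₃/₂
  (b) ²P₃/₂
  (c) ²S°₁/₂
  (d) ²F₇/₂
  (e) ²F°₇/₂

2

(a)–(b): forbidden (parity, ΔS).
(a)–(c): forbidden (ΔS, ΔL).
(a)–(d): forbidden (parity, ΔS, ΔL, ΔJ).
(a)–(e): forbidden (ΔS, ΔL, ΔJ).
(b)–(c): allowed.
(b)–(d): forbidden (parity, ΔL, ΔJ).
(b)–(e): forbidden (ΔL, ΔJ).
(c)–(d): forbidden (ΔL, ΔJ).
(c)–(e): forbidden (parity, ΔL, ΔJ).
(d)–(e): allowed.
Allowed pairs: 2 of 10.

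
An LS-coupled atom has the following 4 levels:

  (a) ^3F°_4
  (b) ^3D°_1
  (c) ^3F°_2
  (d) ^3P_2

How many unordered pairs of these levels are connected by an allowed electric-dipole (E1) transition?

(a)–(b): forbidden (parity, ΔJ).
(a)–(c): forbidden (parity, ΔJ).
(a)–(d): forbidden (ΔL, ΔJ).
(b)–(c): forbidden (parity).
(b)–(d): allowed.
(c)–(d): forbidden (ΔL).
Allowed pairs: 1 of 6.

1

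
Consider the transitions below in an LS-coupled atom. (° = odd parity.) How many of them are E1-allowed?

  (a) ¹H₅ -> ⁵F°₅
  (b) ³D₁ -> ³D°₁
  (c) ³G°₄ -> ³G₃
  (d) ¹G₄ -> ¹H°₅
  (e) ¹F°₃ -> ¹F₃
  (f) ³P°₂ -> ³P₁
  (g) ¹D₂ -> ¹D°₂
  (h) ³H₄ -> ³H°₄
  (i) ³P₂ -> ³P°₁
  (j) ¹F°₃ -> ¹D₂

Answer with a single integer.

(a) forbidden (ΔS, ΔL fail)
(b) allowed
(c) allowed
(d) allowed
(e) allowed
(f) allowed
(g) allowed
(h) allowed
(i) allowed
(j) allowed
Total allowed: 9 of 10.

9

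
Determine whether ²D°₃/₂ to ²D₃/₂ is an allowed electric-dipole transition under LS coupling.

allowed

Parity must change: odd → even — ok.
ΔS = 0: S: 1/2 → 1/2 — ok.
ΔL = 0, ±1 (not L=0↔0): L: 2 → 2, ΔL = +0 — ok.
ΔJ = 0, ±1 (not J=0↔0): J: 3/2 → 3/2, ΔJ = +0 — ok.
All four E1 rules are satisfied.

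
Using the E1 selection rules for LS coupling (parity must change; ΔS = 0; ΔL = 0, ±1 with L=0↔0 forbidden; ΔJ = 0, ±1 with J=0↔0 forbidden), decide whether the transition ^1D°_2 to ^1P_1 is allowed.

allowed

Initial level: S=0, L=2, J=2, parity odd. Final level: S=0, L=1, J=1, parity even.
Parity must change: odd → even — passes.
ΔS = 0: S: 0 → 0 — passes.
ΔL = 0, ±1 (not L=0↔0): L: 2 → 1, ΔL = -1 — passes.
ΔJ = 0, ±1 (not J=0↔0): J: 2 → 1, ΔJ = -1 — passes.
All four E1 rules are satisfied.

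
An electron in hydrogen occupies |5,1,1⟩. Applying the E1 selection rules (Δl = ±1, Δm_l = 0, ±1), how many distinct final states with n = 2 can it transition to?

1

E1 requires Δl = ±1, so l_f ∈ {0, 2}; with 0 ≤ l_f ≤ n_f−1 = 1, the allowed l_f values are {0}.
For l_f = 0: m_f ∈ {m_i−1, m_i, m_i+1} ∩ [−0, 0] = {0} → 1 state.
Total: 1.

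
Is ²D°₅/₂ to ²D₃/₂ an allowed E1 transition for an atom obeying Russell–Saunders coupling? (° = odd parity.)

ΔL = 0, ±1 (not L=0↔0): L: 2 → 2, ΔL = +0 — passes.
Parity must change: odd → even — passes.
ΔS = 0: S: 1/2 → 1/2 — passes.
ΔJ = 0, ±1 (not J=0↔0): J: 5/2 → 3/2, ΔJ = -1 — passes.
All four E1 rules are satisfied.

allowed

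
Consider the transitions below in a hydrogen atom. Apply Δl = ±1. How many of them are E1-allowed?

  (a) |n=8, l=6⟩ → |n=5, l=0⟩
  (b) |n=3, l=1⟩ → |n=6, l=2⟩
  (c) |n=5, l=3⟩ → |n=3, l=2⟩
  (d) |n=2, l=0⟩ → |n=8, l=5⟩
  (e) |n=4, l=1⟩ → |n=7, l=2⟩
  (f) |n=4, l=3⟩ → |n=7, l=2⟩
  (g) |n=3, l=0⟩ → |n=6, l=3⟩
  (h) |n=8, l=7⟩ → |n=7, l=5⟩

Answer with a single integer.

4

(a) forbidden — Δl = -6 (E1 requires Δl = ±1)
(b) allowed
(c) allowed
(d) forbidden — Δl = +5 (E1 requires Δl = ±1)
(e) allowed
(f) allowed
(g) forbidden — Δl = +3 (E1 requires Δl = ±1)
(h) forbidden — Δl = -2 (E1 requires Δl = ±1)
Total allowed: 4 of 8.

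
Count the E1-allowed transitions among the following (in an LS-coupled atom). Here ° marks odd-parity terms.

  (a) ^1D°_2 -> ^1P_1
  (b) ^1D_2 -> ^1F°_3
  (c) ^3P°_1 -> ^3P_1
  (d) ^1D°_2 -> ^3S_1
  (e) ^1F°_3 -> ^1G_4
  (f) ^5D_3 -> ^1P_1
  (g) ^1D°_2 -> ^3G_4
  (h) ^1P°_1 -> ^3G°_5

(a) allowed
(b) allowed
(c) allowed
(d) forbidden (ΔS, ΔL fail)
(e) allowed
(f) forbidden (parity, ΔS, ΔJ fail)
(g) forbidden (ΔS, ΔL, ΔJ fail)
(h) forbidden (parity, ΔS, ΔL, ΔJ fail)
Total allowed: 4 of 8.

4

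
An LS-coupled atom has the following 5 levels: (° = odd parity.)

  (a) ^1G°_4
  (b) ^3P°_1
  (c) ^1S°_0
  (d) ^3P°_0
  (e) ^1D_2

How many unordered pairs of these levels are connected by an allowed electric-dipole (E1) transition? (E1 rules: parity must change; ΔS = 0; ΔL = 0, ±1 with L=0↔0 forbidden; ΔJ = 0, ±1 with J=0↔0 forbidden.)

(a)–(b): forbidden (parity, ΔS, ΔL, ΔJ).
(a)–(c): forbidden (parity, ΔL, ΔJ).
(a)–(d): forbidden (parity, ΔS, ΔL, ΔJ).
(a)–(e): forbidden (ΔL, ΔJ).
(b)–(c): forbidden (parity, ΔS).
(b)–(d): forbidden (parity).
(b)–(e): forbidden (ΔS).
(c)–(d): forbidden (parity, ΔS, ΔJ).
(c)–(e): forbidden (ΔL, ΔJ).
(d)–(e): forbidden (ΔS, ΔJ).
Allowed pairs: 0 of 10.

0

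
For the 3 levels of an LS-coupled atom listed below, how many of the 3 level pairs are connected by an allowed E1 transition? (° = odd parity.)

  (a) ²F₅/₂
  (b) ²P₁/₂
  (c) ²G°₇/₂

(a)–(b): forbidden (parity, ΔL, ΔJ).
(a)–(c): allowed.
(b)–(c): forbidden (ΔL, ΔJ).
Allowed pairs: 1 of 3.

1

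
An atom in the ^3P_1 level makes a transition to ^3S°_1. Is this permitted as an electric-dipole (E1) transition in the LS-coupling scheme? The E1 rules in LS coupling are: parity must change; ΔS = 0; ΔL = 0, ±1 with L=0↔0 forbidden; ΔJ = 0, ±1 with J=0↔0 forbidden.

allowed

Initial level: S=1, L=1, J=1, parity even. Final level: S=1, L=0, J=1, parity odd.
ΔL = 0, ±1 (not L=0↔0): L: 1 → 0, ΔL = -1 — passes.
ΔJ = 0, ±1 (not J=0↔0): J: 1 → 1, ΔJ = +0 — passes.
Parity must change: even → odd — passes.
ΔS = 0: S: 1 → 1 — passes.
All four E1 rules are satisfied.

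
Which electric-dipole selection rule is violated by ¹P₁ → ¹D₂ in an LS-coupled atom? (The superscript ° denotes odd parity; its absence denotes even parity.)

parity

Initial level: S=0, L=1, J=1, parity even. Final level: S=0, L=2, J=2, parity even.
Parity must change: even → even — fails.
ΔS = 0: S: 0 → 0 — passes.
ΔL = 0, ±1 (not L=0↔0): L: 1 → 2, ΔL = +1 — passes.
ΔJ = 0, ±1 (not J=0↔0): J: 1 → 2, ΔJ = +1 — passes.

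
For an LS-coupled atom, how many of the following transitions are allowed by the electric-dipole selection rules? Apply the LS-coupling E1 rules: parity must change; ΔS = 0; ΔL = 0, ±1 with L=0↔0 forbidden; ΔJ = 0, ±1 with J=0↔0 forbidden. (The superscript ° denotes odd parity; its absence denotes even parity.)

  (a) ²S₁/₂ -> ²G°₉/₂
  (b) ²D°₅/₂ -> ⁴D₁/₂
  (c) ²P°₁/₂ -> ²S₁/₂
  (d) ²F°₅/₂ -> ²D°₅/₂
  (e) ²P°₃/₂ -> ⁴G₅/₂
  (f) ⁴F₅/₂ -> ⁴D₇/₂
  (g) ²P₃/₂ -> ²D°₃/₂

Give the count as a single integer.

2

(a) forbidden (ΔL, ΔJ fail)
(b) forbidden (ΔS, ΔJ fail)
(c) allowed
(d) forbidden (parity fails)
(e) forbidden (ΔS, ΔL fail)
(f) forbidden (parity fails)
(g) allowed
Total allowed: 2 of 7.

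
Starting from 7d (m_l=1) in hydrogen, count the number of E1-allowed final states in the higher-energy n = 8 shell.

5

E1 requires Δl = ±1, so l_f ∈ {1, 3}; with 0 ≤ l_f ≤ n_f−1 = 7, the allowed l_f values are {1, 3}.
For l_f = 1: m_f ∈ {m_i−1, m_i, m_i+1} ∩ [−1, 1] = {0, 1} → 2 states.
For l_f = 3: m_f ∈ {m_i−1, m_i, m_i+1} ∩ [−3, 3] = {0, 1, 2} → 3 states.
Total: 5.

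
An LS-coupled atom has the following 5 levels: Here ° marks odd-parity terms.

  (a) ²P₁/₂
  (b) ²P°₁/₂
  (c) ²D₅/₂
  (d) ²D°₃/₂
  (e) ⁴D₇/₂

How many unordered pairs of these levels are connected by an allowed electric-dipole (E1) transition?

3

(a)–(b): allowed.
(a)–(c): forbidden (parity, ΔJ).
(a)–(d): allowed.
(a)–(e): forbidden (parity, ΔS, ΔJ).
(b)–(c): forbidden (ΔJ).
(b)–(d): forbidden (parity).
(b)–(e): forbidden (ΔS, ΔJ).
(c)–(d): allowed.
(c)–(e): forbidden (parity, ΔS).
(d)–(e): forbidden (ΔS, ΔJ).
Allowed pairs: 3 of 10.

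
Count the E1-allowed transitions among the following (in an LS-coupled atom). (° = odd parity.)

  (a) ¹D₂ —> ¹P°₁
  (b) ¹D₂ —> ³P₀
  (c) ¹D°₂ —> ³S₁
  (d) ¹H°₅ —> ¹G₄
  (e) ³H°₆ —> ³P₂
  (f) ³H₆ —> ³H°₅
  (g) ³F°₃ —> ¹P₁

(a) allowed
(b) forbidden (parity, ΔS, ΔJ fail)
(c) forbidden (ΔS, ΔL fail)
(d) allowed
(e) forbidden (ΔL, ΔJ fail)
(f) allowed
(g) forbidden (ΔS, ΔL, ΔJ fail)
Total allowed: 3 of 7.

3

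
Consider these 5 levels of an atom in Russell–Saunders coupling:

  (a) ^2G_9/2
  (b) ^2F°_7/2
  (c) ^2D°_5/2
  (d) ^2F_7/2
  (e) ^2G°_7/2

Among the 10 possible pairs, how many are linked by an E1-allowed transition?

(a)–(b): allowed.
(a)–(c): forbidden (ΔL, ΔJ).
(a)–(d): forbidden (parity).
(a)–(e): allowed.
(b)–(c): forbidden (parity).
(b)–(d): allowed.
(b)–(e): forbidden (parity).
(c)–(d): allowed.
(c)–(e): forbidden (parity, ΔL).
(d)–(e): allowed.
Allowed pairs: 5 of 10.

5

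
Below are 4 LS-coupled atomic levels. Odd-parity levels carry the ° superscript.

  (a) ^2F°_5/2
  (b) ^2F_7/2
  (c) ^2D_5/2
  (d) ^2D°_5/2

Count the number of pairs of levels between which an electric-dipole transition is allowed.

4

(a)–(b): allowed.
(a)–(c): allowed.
(a)–(d): forbidden (parity).
(b)–(c): forbidden (parity).
(b)–(d): allowed.
(c)–(d): allowed.
Allowed pairs: 4 of 6.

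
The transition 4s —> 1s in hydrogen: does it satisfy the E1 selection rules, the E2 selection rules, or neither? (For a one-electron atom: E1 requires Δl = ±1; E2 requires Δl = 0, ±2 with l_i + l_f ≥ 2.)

neither

Δl = 0 − 0 = +0; l_i + l_f = 0.
E1 (Δl = ±1): not satisfied.
E2 (Δl = 0,±2, l_i+l_f ≥ 2): not satisfied.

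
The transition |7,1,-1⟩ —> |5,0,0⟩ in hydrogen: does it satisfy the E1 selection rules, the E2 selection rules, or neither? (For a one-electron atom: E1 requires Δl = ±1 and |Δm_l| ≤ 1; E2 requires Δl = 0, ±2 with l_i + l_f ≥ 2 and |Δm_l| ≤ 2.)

E1

Δl = 0 − 1 = -1; l_i + l_f = 1.
Δm_l = +1.
E1 (Δl = ±1, |Δm_l| ≤ 1): satisfied.
E2 (Δl = 0,±2, l_i+l_f ≥ 2, |Δm_l| ≤ 2): not satisfied.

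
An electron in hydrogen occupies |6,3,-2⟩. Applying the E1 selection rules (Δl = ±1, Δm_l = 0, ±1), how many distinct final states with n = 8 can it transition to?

5

E1 requires Δl = ±1, so l_f ∈ {2, 4}; with 0 ≤ l_f ≤ n_f−1 = 7, the allowed l_f values are {2, 4}.
For l_f = 2: m_f ∈ {m_i−1, m_i, m_i+1} ∩ [−2, 2] = {-2, -1} → 2 states.
For l_f = 4: m_f ∈ {m_i−1, m_i, m_i+1} ∩ [−4, 4] = {-3, -2, -1} → 3 states.
Total: 5.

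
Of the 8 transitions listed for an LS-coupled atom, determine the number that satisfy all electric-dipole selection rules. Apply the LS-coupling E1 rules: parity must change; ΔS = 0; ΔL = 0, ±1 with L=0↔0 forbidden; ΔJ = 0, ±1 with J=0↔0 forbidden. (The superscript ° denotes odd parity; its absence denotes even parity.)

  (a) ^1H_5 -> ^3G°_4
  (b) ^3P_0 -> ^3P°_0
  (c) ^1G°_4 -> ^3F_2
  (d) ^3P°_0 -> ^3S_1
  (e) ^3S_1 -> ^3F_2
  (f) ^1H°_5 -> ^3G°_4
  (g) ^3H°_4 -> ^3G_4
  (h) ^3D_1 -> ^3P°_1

(a) forbidden (ΔS fails)
(b) forbidden (ΔJ fails)
(c) forbidden (ΔS, ΔJ fail)
(d) allowed
(e) forbidden (parity, ΔL fail)
(f) forbidden (parity, ΔS fail)
(g) allowed
(h) allowed
Total allowed: 3 of 8.

3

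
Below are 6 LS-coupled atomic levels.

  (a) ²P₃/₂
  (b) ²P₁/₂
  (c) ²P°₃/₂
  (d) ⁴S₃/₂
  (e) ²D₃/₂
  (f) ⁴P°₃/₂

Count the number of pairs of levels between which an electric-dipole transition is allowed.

(a)–(b): forbidden (parity).
(a)–(c): allowed.
(a)–(d): forbidden (parity, ΔS).
(a)–(e): forbidden (parity).
(a)–(f): forbidden (ΔS).
(b)–(c): allowed.
(b)–(d): forbidden (parity, ΔS).
(b)–(e): forbidden (parity).
(b)–(f): forbidden (ΔS).
(c)–(d): forbidden (ΔS).
(c)–(e): allowed.
(c)–(f): forbidden (parity, ΔS).
(d)–(e): forbidden (parity, ΔS, ΔL).
(d)–(f): allowed.
(e)–(f): forbidden (ΔS).
Allowed pairs: 4 of 15.

4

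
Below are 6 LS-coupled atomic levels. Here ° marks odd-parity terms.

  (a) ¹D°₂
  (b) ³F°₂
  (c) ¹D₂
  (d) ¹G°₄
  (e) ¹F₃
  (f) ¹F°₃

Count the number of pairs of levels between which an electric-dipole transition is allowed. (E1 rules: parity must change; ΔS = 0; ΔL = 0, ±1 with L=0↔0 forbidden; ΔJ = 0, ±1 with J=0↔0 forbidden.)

5

(a)–(b): forbidden (parity, ΔS).
(a)–(c): allowed.
(a)–(d): forbidden (parity, ΔL, ΔJ).
(a)–(e): allowed.
(a)–(f): forbidden (parity).
(b)–(c): forbidden (ΔS).
(b)–(d): forbidden (parity, ΔS, ΔJ).
(b)–(e): forbidden (ΔS).
(b)–(f): forbidden (parity, ΔS).
(c)–(d): forbidden (ΔL, ΔJ).
(c)–(e): forbidden (parity).
(c)–(f): allowed.
(d)–(e): allowed.
(d)–(f): forbidden (parity).
(e)–(f): allowed.
Allowed pairs: 5 of 15.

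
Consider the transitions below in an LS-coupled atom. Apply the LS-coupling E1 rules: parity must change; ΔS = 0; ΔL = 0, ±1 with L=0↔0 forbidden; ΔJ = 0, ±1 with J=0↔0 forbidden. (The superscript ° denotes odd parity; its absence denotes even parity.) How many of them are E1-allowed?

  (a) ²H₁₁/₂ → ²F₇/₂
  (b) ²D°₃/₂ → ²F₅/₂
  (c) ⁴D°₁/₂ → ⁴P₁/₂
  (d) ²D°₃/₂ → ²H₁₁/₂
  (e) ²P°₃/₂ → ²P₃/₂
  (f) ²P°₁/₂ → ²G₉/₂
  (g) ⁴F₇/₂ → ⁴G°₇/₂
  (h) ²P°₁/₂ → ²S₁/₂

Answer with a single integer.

5

(a) forbidden (parity, ΔL, ΔJ fail)
(b) allowed
(c) allowed
(d) forbidden (ΔL, ΔJ fail)
(e) allowed
(f) forbidden (ΔL, ΔJ fail)
(g) allowed
(h) allowed
Total allowed: 5 of 8.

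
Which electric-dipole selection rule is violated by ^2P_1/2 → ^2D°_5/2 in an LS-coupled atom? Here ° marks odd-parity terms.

the ΔJ = 0, ±1 rule

Initial level: S=1/2, L=1, J=1/2, parity even. Final level: S=1/2, L=2, J=5/2, parity odd.
Parity must change: even → odd — ✓.
ΔS = 0: S: 1/2 → 1/2 — ✓.
ΔL = 0, ±1 (not L=0↔0): L: 1 → 2, ΔL = +1 — ✓.
ΔJ = 0, ±1 (not J=0↔0): J: 1/2 → 5/2, ΔJ = +2 — ✗.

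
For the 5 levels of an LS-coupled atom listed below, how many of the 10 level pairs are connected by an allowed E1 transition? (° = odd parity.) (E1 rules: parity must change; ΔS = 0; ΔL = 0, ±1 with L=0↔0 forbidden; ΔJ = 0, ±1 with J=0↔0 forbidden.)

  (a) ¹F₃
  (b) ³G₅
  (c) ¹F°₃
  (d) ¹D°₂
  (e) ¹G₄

(a)–(b): forbidden (parity, ΔS, ΔJ).
(a)–(c): allowed.
(a)–(d): allowed.
(a)–(e): forbidden (parity).
(b)–(c): forbidden (ΔS, ΔJ).
(b)–(d): forbidden (ΔS, ΔL, ΔJ).
(b)–(e): forbidden (parity, ΔS).
(c)–(d): forbidden (parity).
(c)–(e): allowed.
(d)–(e): forbidden (ΔL, ΔJ).
Allowed pairs: 3 of 10.

3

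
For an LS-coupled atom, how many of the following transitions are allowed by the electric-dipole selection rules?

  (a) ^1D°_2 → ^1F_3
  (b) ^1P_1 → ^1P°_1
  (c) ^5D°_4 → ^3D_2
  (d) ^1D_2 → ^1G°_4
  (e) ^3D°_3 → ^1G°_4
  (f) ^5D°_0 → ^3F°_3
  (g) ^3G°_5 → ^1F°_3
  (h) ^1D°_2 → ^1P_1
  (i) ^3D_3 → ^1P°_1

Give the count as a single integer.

3

(a) allowed
(b) allowed
(c) forbidden (ΔS, ΔJ fail)
(d) forbidden (ΔL, ΔJ fail)
(e) forbidden (parity, ΔS, ΔL fail)
(f) forbidden (parity, ΔS, ΔJ fail)
(g) forbidden (parity, ΔS, ΔJ fail)
(h) allowed
(i) forbidden (ΔS, ΔJ fail)
Total allowed: 3 of 9.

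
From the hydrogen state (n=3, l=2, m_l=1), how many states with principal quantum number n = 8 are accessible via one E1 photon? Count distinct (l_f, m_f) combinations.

5

E1 requires Δl = ±1, so l_f ∈ {1, 3}; with 0 ≤ l_f ≤ n_f−1 = 7, the allowed l_f values are {1, 3}.
For l_f = 1: m_f ∈ {m_i−1, m_i, m_i+1} ∩ [−1, 1] = {0, 1} → 2 states.
For l_f = 3: m_f ∈ {m_i−1, m_i, m_i+1} ∩ [−3, 3] = {0, 1, 2} → 3 states.
Total: 5.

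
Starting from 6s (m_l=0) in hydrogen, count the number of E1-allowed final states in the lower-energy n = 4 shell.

E1 requires Δl = ±1, so l_f ∈ {-1, 1}; with 0 ≤ l_f ≤ n_f−1 = 3, the allowed l_f values are {1}.
For l_f = 1: m_f ∈ {m_i−1, m_i, m_i+1} ∩ [−1, 1] = {-1, 0, 1} → 3 states.
Total: 3.

3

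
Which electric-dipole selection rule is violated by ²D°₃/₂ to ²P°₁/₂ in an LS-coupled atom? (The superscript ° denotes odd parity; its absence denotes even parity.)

Initial level: S=1/2, L=2, J=3/2, parity odd. Final level: S=1/2, L=1, J=1/2, parity odd.
Parity must change: odd → odd — fails.
ΔL = 0, ±1 (not L=0↔0): L: 2 → 1, ΔL = -1 — ok.
ΔS = 0: S: 1/2 → 1/2 — ok.
ΔJ = 0, ±1 (not J=0↔0): J: 3/2 → 1/2, ΔJ = -1 — ok.

parity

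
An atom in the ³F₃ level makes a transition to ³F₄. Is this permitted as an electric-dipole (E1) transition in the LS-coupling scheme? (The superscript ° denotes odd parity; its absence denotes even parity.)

Parity must change: even → even — fails.
ΔS = 0: S: 1 → 1 — passes.
ΔL = 0, ±1 (not L=0↔0): L: 3 → 3, ΔL = +0 — passes.
ΔJ = 0, ±1 (not J=0↔0): J: 3 → 4, ΔJ = +1 — passes.
Rule(s) violated: parity.

forbidden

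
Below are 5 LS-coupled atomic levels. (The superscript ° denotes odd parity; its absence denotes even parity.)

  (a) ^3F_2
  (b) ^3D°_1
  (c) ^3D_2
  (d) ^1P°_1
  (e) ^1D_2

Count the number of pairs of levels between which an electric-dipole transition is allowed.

3

(a)–(b): allowed.
(a)–(c): forbidden (parity).
(a)–(d): forbidden (ΔS, ΔL).
(a)–(e): forbidden (parity, ΔS).
(b)–(c): allowed.
(b)–(d): forbidden (parity, ΔS).
(b)–(e): forbidden (ΔS).
(c)–(d): forbidden (ΔS).
(c)–(e): forbidden (parity, ΔS).
(d)–(e): allowed.
Allowed pairs: 3 of 10.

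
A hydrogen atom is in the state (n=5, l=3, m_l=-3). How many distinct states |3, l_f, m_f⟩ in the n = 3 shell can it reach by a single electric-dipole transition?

1

E1 requires Δl = ±1, so l_f ∈ {2, 4}; with 0 ≤ l_f ≤ n_f−1 = 2, the allowed l_f values are {2}.
For l_f = 2: m_f ∈ {m_i−1, m_i, m_i+1} ∩ [−2, 2] = {-2} → 1 state.
Total: 1.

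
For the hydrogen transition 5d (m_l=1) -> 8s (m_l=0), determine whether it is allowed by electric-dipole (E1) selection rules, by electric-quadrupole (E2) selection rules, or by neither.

Δl = 0 − 2 = -2; l_i + l_f = 2.
Δm_l = -1.
E1 (Δl = ±1, |Δm_l| ≤ 1): not satisfied.
E2 (Δl = 0,±2, l_i+l_f ≥ 2, |Δm_l| ≤ 2): satisfied.

E2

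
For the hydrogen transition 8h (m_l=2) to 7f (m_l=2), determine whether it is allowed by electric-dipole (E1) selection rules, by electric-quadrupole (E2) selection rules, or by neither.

E2

Δl = 3 − 5 = -2; l_i + l_f = 8.
Δm_l = +0.
E1 (Δl = ±1, |Δm_l| ≤ 1): not satisfied.
E2 (Δl = 0,±2, l_i+l_f ≥ 2, |Δm_l| ≤ 2): satisfied.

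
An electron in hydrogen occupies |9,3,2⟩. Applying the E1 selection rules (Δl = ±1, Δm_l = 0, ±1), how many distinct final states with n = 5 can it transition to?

5

E1 requires Δl = ±1, so l_f ∈ {2, 4}; with 0 ≤ l_f ≤ n_f−1 = 4, the allowed l_f values are {2, 4}.
For l_f = 2: m_f ∈ {m_i−1, m_i, m_i+1} ∩ [−2, 2] = {1, 2} → 2 states.
For l_f = 4: m_f ∈ {m_i−1, m_i, m_i+1} ∩ [−4, 4] = {1, 2, 3} → 3 states.
Total: 5.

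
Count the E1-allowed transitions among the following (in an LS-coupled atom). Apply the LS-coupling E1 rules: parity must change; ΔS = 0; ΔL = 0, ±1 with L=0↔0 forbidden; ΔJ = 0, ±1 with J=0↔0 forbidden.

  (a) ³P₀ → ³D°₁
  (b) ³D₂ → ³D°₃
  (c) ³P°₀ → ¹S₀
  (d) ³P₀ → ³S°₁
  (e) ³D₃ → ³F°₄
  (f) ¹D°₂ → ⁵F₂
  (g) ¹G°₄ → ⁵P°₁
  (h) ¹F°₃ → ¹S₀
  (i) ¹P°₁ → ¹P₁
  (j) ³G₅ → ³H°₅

6

(a) allowed
(b) allowed
(c) forbidden (ΔS, ΔJ fail)
(d) allowed
(e) allowed
(f) forbidden (ΔS fails)
(g) forbidden (parity, ΔS, ΔL, ΔJ fail)
(h) forbidden (ΔL, ΔJ fail)
(i) allowed
(j) allowed
Total allowed: 6 of 10.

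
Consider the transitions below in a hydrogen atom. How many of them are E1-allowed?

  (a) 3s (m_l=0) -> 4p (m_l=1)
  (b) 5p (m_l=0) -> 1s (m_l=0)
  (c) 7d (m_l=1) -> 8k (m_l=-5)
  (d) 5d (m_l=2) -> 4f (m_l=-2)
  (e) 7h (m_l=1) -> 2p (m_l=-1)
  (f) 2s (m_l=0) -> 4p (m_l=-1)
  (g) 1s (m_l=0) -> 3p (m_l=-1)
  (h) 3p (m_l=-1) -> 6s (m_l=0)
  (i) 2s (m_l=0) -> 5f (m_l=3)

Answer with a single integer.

(a) allowed
(b) allowed
(c) forbidden — Δl = +5 (E1 requires Δl = ±1); Δm_l = -6 (E1 requires Δm_l = 0, ±1)
(d) forbidden — Δm_l = -4 (E1 requires Δm_l = 0, ±1)
(e) forbidden — Δl = -4 (E1 requires Δl = ±1); Δm_l = -2 (E1 requires Δm_l = 0, ±1)
(f) allowed
(g) allowed
(h) allowed
(i) forbidden — Δl = +3 (E1 requires Δl = ±1); Δm_l = +3 (E1 requires Δm_l = 0, ±1)
Total allowed: 5 of 9.

5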